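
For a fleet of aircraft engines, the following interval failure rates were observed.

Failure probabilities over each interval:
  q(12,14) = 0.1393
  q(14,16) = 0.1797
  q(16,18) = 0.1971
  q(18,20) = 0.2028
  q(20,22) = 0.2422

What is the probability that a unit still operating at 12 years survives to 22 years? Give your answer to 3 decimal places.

0.342

Chaining the interval survival probabilities: (1 − 0.1393) × (1 − 0.1797) × (1 − 0.1971) × (1 − 0.2028) × (1 − 0.2422).
= 0.8607 × 0.8203 × 0.8029 × 0.7972 × 0.7578 = 0.342458.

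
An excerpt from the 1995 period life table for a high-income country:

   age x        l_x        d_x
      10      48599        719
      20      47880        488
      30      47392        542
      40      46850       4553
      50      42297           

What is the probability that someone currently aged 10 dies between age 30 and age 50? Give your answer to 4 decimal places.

0.1048

We want 20|20q10 = (l_30 − l_50)/l_10.
This is the probability of reaching 30 but not 50, conditional on being alive at 10: (l_30 − l_50) / l_10.
= (47392 − 42297) / 48599 = 5095 / 48599 = 0.104838.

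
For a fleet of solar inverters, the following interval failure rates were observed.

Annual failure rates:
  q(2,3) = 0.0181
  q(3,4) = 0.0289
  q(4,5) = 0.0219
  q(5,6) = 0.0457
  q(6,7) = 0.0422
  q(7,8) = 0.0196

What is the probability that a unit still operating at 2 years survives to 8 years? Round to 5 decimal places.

0.83575

P(survive 2→8) = (1 − 0.0181) × (1 − 0.0289) × (1 − 0.0219) × (1 − 0.0457) × (1 − 0.0422) × (1 − 0.0196).
= 0.9819 × 0.9711 × 0.9781 × 0.9543 × 0.9578 × 0.9804 = 0.835752.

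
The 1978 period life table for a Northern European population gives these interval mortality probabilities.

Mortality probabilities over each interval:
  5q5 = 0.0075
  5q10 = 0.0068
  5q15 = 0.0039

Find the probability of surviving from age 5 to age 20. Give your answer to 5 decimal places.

15p5 = (1 − 0.0075) × (1 − 0.0068) × (1 − 0.0039).
= 0.9925 × 0.9932 × 0.9961 = 0.981907.

0.98191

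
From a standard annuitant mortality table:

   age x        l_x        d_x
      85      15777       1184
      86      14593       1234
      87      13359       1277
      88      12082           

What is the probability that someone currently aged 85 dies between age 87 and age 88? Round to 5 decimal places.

We want 2|1q85 = (l_87 − l_88)/l_85.
This is the probability of reaching 87 but not 88, conditional on being alive at 85: (l_87 − l_88) / l_85.
= (13359 − 12082) / 15777 = 1277 / 15777 = 0.080941.

0.08094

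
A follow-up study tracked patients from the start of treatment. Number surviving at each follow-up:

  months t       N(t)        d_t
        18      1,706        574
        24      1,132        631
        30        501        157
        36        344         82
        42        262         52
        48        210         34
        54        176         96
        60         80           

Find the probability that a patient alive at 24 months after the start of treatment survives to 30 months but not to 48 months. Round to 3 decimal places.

0.257

This is the probability of reaching 30 but not 48, conditional on being alive at 24: (N(30) − N(48)) / N(24).
= (501 − 210) / 1,132 = 291 / 1,132 = 0.257067.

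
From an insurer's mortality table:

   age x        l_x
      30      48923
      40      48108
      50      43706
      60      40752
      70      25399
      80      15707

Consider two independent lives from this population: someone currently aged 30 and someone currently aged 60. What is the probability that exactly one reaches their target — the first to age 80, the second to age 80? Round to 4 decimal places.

0.4590

p₁ = l_80/l_30 = 15707/48923 = 0.321056; p₂ = l_80/l_60 = 15707/40752 = 0.385429.
P(exactly one) = p₁(1−p₂) + (1−p₁)p₂ = 0.197312 + 0.261685 = 0.458996.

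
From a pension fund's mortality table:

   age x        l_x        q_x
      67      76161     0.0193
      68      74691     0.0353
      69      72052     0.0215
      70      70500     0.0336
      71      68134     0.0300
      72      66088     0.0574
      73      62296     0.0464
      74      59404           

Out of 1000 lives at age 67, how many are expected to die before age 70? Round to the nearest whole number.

The relevant probability is 1 − 70500/76161 = 0.074329.
Expected number = 1000 × 0.074329 = 74.

74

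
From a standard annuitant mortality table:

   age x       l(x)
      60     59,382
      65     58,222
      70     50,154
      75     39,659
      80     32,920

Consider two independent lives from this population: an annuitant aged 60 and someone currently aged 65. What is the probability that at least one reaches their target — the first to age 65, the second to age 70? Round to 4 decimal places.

0.9973

p₁ = l(65)/l(60) = 58,222/59,382 = 0.980465; p₂ = l(70)/l(65) = 50,154/58,222 = 0.861427.
P(at least one) = 1 − (1−p₁)(1−p₂) = 1 − 0.019535 × 0.138573 = 0.997293.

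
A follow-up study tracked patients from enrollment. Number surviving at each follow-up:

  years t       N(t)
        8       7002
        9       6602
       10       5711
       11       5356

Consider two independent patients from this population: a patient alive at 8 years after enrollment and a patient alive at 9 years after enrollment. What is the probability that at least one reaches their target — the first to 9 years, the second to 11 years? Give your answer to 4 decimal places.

0.9892

p₁ = N(9)/N(8) = 6602/7002 = 0.942873; p₂ = N(11)/N(9) = 5356/6602 = 0.811269.
P(at least one) = 1 − (1−p₁)(1−p₂) = 1 − 0.057127 × 0.188731 = 0.989218.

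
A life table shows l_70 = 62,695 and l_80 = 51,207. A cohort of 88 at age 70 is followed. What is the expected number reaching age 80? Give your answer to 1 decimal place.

The relevant probability is 51,207/62,695 = 0.816764.
Expected number = 88 × 0.816764 = 71.9.

71.9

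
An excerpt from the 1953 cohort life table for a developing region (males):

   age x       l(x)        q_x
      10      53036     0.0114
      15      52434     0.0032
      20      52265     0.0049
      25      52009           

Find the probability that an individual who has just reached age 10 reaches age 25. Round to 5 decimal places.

The conditional survival probability is l(25)/l(10) = 52009/53036 = 0.980636.

0.98064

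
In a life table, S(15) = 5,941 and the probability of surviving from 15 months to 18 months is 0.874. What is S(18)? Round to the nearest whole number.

S(18) = S(15) × p = 5,941 × 0.874 = 5192.

5192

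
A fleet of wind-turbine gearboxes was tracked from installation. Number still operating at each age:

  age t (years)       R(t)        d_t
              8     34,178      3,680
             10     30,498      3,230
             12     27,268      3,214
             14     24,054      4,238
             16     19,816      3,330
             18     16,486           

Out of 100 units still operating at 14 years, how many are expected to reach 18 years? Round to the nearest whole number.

The relevant probability is 16,486/24,054 = 0.685375.
Expected number = 100 × 0.685375 = 69.

69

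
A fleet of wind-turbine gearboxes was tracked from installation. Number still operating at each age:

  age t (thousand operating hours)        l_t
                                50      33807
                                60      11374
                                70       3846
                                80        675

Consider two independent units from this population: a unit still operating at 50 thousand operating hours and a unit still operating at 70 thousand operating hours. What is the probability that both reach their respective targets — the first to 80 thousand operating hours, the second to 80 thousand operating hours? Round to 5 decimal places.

p₁ = l_80/l_50 = 675/33807 = 0.019966; p₂ = l_80/l_70 = 675/3846 = 0.175507.
P(both) = p₁ × p₂ = 0.019966 × 0.175507 = 0.003504.

0.00350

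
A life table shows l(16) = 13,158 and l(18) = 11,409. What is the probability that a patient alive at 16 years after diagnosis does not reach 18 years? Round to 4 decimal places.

0.1329

P(die before 18 | alive at 16) = 1 − l(18)/l(16) = 1 − 11,409/13,158 = (1,749)/13,158 = 0.132923.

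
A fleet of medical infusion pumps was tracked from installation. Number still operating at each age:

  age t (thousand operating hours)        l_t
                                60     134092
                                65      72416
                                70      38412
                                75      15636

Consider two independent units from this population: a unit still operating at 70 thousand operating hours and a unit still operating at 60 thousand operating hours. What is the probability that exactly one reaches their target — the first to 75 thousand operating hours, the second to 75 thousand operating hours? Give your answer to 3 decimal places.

0.429

p₁ = l_75/l_70 = 15636/38412 = 0.407060; p₂ = l_75/l_60 = 15636/134092 = 0.116607.
P(exactly one) = p₁(1−p₂) + (1−p₁)p₂ = 0.359594 + 0.069141 = 0.428735.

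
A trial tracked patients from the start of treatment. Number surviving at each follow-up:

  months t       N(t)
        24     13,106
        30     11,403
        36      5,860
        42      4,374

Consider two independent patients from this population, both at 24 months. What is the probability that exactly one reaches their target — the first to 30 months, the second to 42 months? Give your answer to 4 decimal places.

p₁ = N(30)/N(24) = 11,403/13,106 = 0.870060; p₂ = N(42)/N(24) = 4,374/13,106 = 0.333740.
P(exactly one) = p₁(1−p₂) + (1−p₁)p₂ = 0.579686 + 0.043366 = 0.623052.

0.6231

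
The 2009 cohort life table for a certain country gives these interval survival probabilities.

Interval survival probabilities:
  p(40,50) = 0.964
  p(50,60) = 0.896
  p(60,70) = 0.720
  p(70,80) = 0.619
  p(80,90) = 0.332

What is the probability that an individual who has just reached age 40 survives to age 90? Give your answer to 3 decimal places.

0.128

Chaining the interval survival probabilities: 0.964 × 0.896 × 0.720 × 0.619 × 0.332.
= 0.127805.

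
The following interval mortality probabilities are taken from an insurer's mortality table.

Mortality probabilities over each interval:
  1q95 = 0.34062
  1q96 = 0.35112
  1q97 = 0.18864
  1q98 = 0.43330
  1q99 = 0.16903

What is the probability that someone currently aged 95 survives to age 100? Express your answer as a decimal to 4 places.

Survival from 95 to 100 is the product of surviving each interval: (1 − 0.34062) × (1 − 0.35112) × (1 − 0.18864) × (1 − 0.43330) × (1 − 0.16903).
= 0.65938 × 0.64888 × 0.81136 × 0.56670 × 0.83097 = 0.163475.

0.1635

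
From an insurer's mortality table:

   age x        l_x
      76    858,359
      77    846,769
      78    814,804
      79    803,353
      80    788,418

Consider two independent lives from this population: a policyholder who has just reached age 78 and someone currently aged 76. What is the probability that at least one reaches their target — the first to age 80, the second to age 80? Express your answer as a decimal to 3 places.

0.997

p₁ = l_80/l_78 = 788,418/814,804 = 0.967617; p₂ = l_80/l_76 = 788,418/858,359 = 0.918518.
P(at least one) = 1 − (1−p₁)(1−p₂) = 1 − 0.032383 × 0.081482 = 0.997361.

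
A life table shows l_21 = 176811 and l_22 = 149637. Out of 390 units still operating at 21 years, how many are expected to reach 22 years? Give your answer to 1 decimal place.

330.1

The relevant probability is 149637/176811 = 0.846310.
Expected number = 390 × 0.846310 = 330.1.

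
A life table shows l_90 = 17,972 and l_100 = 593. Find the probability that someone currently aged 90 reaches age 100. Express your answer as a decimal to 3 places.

0.033

We want 10p90 = l_100/l_90.
The conditional survival probability is l_100/l_90 = 593/17,972 = 0.032996.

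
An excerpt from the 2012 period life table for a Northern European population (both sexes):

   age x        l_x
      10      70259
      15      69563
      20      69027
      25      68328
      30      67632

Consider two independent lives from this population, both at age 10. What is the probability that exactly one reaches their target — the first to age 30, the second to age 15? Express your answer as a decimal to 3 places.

0.047

p₁ = l_30/l_10 = 67632/70259 = 0.962610; p₂ = l_15/l_10 = 69563/70259 = 0.990094.
P(exactly one) = p₁(1−p₂) + (1−p₁)p₂ = 0.009536 + 0.037020 = 0.046555.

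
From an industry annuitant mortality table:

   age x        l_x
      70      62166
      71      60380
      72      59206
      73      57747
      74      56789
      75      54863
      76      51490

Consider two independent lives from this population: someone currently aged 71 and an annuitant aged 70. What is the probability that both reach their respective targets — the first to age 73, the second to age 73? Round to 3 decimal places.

0.888

p₁ = l_73/l_71 = 57747/60380 = 0.956393; p₂ = l_73/l_70 = 57747/62166 = 0.928916.
P(both) = p₁ × p₂ = 0.956393 × 0.928916 = 0.888409.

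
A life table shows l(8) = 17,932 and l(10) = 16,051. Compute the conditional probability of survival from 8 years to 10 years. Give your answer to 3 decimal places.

The conditional survival probability is l(10)/l(8) = 16,051/17,932 = 0.895104.

0.895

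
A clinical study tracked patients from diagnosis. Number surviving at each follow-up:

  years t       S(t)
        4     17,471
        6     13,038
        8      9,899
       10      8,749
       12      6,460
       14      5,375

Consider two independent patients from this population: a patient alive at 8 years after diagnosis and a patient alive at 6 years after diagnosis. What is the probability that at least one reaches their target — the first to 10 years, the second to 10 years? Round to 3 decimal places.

0.962

p₁ = S(10)/S(8) = 8,749/9,899 = 0.883827; p₂ = S(10)/S(6) = 8,749/13,038 = 0.671039.
P(at least one) = 1 − (1−p₁)(1−p₂) = 1 − 0.116173 × 0.328961 = 0.961784.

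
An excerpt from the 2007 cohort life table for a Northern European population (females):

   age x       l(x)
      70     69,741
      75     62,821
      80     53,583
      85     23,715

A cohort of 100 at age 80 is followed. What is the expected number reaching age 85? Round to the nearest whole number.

44

The relevant probability is 23,715/53,583 = 0.442584.
Expected number = 100 × 0.442584 = 44.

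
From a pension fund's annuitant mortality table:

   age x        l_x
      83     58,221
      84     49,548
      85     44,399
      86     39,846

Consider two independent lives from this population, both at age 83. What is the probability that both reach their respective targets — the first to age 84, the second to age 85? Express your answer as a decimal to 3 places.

0.649

p₁ = l_84/l_83 = 49,548/58,221 = 0.851033; p₂ = l_85/l_83 = 44,399/58,221 = 0.762594.
P(both) = p₁ × p₂ = 0.851033 × 0.762594 = 0.648993.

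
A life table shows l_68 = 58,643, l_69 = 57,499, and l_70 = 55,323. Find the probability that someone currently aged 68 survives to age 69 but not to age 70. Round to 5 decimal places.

0.03711

This is the probability of reaching 69 but not 70, conditional on being alive at 68: (l_69 − l_70) / l_68.
= (57,499 − 55,323) / 58,643 = 2,176 / 58,643 = 0.037106.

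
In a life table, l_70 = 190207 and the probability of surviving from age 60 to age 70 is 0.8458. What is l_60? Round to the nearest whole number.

l_60 = l_70 / p = 190207 / 0.8458 = 224884.

224884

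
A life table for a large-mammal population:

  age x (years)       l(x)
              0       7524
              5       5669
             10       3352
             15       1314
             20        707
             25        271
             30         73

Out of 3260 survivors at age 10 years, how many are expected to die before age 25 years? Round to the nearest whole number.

The relevant probability is 1 − 271/3352 = 0.919153.
Expected number = 3260 × 0.919153 = 2996.

2996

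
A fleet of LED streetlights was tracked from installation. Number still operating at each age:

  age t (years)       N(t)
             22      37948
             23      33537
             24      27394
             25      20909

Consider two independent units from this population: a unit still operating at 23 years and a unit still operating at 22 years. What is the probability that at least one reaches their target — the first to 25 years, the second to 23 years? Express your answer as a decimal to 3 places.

p₁ = N(25)/N(23) = 20909/33537 = 0.623461; p₂ = N(23)/N(22) = 33537/37948 = 0.883762.
P(at least one) = 1 − (1−p₁)(1−p₂) = 1 − 0.376539 × 0.116238 = 0.956232.

0.956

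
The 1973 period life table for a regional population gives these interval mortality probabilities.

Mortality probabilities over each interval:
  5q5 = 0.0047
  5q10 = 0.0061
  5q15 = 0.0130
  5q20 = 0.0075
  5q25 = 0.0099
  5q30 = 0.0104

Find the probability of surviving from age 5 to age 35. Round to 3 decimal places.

0.949

Chaining the interval survival probabilities: (1 − 0.0047) × (1 − 0.0061) × (1 − 0.0130) × (1 − 0.0075) × (1 − 0.0099) × (1 − 0.0104).
= 0.9953 × 0.9939 × 0.9870 × 0.9925 × 0.9901 × 0.9896 = 0.949474.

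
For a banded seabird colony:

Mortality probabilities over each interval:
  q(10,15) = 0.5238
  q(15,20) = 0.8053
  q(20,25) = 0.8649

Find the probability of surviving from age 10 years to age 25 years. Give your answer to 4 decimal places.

0.0125

P(survive 10→25) = (1 − 0.5238) × (1 − 0.8053) × (1 − 0.8649).
= 0.4762 × 0.1947 × 0.1351 = 0.012526.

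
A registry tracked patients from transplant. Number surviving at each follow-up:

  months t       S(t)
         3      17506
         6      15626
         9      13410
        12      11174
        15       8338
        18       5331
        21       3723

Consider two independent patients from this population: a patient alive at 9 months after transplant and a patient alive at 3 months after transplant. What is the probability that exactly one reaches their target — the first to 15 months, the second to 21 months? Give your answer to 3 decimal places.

p₁ = S(15)/S(9) = 8338/13410 = 0.621775; p₂ = S(21)/S(3) = 3723/17506 = 0.212670.
P(exactly one) = p₁(1−p₂) + (1−p₁)p₂ = 0.489542 + 0.080437 = 0.569979.

0.570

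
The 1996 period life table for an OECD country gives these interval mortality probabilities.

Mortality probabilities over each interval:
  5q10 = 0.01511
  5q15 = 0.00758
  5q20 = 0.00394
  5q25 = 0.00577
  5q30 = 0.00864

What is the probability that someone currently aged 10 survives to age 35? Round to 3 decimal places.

Chaining the interval survival probabilities: (1 − 0.01511) × (1 − 0.00758) × (1 − 0.00394) × (1 − 0.00577) × (1 − 0.00864).
= 0.98489 × 0.99242 × 0.99606 × 0.99423 × 0.99136 = 0.959593.

0.960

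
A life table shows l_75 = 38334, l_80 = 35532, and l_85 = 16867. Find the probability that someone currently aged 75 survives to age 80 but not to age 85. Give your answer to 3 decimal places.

This is the probability of reaching 80 but not 85, conditional on being alive at 75: (l_80 − l_85) / l_75.
= (35532 − 16867) / 38334 = 18665 / 38334 = 0.486905.

0.487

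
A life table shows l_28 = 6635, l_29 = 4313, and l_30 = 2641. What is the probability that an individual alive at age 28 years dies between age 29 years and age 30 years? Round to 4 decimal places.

0.2520

This is the probability of reaching 29 but not 30, conditional on being alive at 28: (l_29 − l_30) / l_28.
= (4313 − 2641) / 6635 = 1672 / 6635 = 0.251997.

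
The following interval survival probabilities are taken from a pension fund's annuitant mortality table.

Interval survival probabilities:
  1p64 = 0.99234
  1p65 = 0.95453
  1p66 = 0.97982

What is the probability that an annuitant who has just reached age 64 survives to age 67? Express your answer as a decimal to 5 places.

The overall survival probability is 0.99234 × 0.95453 × 0.97982.
= 0.928103.

0.92810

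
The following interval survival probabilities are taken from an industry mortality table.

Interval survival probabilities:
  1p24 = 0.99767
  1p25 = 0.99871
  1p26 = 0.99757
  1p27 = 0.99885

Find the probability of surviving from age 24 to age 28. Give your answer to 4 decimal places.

0.9928

Chaining the interval survival probabilities: 0.99767 × 0.99871 × 0.99757 × 0.99885.
= 0.992819.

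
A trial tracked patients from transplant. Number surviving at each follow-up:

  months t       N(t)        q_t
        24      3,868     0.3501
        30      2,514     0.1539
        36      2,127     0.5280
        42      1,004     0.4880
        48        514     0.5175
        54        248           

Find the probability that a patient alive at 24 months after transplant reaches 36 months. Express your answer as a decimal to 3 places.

0.550

The conditional survival probability is N(36)/N(24) = 2,127/3,868 = 0.549897.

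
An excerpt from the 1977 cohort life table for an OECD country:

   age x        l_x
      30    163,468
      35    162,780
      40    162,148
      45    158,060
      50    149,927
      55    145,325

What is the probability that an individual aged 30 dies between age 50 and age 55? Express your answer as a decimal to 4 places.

We want 20|5q30 = (l_50 − l_55)/l_30.
This is the probability of reaching 50 but not 55, conditional on being alive at 30: (l_50 − l_55) / l_30.
= (149,927 − 145,325) / 163,468 = 4,602 / 163,468 = 0.028152.

0.0282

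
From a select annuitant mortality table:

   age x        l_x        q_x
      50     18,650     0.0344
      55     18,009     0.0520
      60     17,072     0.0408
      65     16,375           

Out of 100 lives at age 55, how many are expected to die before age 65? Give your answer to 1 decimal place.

9.1

The relevant probability is 1 − 16,375/18,009 = 0.090732.
Expected number = 100 × 0.090732 = 9.1.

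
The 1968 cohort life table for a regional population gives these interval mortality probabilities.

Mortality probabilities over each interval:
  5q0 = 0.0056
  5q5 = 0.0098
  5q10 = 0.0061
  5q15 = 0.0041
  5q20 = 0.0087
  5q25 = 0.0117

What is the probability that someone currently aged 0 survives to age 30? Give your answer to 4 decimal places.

0.9549

The overall survival probability is (1 − 0.0056) × (1 − 0.0098) × (1 − 0.0061) × (1 − 0.0041) × (1 − 0.0087) × (1 − 0.0117).
= 0.9944 × 0.9902 × 0.9939 × 0.9959 × 0.9913 × 0.9883 = 0.954853.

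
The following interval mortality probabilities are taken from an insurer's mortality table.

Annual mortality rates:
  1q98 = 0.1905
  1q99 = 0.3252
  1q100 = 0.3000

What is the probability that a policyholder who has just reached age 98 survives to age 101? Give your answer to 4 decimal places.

The overall survival probability is (1 − 0.1905) × (1 − 0.3252) × (1 − 0.3000).
= 0.8095 × 0.6748 × 0.7000 = 0.382375.

0.3824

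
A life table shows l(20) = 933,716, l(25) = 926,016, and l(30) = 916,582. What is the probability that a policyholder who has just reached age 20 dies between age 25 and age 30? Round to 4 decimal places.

0.0101

This is the probability of reaching 25 but not 30, conditional on being alive at 20: (l(25) − l(30)) / l(20).
= (926,016 − 916,582) / 933,716 = 9,434 / 933,716 = 0.010104.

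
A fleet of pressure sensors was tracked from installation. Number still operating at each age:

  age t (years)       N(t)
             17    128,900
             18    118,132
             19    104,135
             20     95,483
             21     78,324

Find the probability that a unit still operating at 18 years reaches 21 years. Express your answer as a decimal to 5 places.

0.66302

The conditional survival probability is N(21)/N(18) = 78,324/118,132 = 0.663021.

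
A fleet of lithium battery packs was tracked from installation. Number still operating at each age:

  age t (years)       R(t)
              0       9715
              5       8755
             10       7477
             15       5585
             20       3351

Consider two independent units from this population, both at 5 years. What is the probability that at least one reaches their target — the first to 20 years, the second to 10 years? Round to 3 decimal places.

0.910

p₁ = R(20)/R(5) = 3351/8755 = 0.382753; p₂ = R(10)/R(5) = 7477/8755 = 0.854026.
P(at least one) = 1 − (1−p₁)(1−p₂) = 1 − 0.617247 × 0.145974 = 0.909898.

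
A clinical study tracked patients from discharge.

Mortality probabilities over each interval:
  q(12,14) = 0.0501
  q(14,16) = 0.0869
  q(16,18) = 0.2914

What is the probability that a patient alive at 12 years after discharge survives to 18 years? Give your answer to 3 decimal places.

Chaining the interval survival probabilities: (1 − 0.0501) × (1 − 0.0869) × (1 − 0.2914).
= 0.9499 × 0.9131 × 0.7086 = 0.614607.

0.615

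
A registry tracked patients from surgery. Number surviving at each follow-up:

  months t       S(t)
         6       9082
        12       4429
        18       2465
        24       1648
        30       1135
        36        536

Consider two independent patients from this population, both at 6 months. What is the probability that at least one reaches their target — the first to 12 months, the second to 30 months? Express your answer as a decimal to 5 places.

0.55170

p₁ = S(12)/S(6) = 4429/9082 = 0.487668; p₂ = S(30)/S(6) = 1135/9082 = 0.124972.
P(at least one) = 1 − (1−p₁)(1−p₂) = 1 − 0.512332 × 0.875028 = 0.551695.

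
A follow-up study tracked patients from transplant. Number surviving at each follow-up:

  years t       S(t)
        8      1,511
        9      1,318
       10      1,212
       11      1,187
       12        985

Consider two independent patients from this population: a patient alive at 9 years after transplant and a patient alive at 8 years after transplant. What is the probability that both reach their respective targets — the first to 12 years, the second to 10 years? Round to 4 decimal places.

0.5995

p₁ = S(12)/S(9) = 985/1,318 = 0.747344; p₂ = S(10)/S(8) = 1,212/1,511 = 0.802118.
P(both) = p₁ × p₂ = 0.747344 × 0.802118 = 0.599458.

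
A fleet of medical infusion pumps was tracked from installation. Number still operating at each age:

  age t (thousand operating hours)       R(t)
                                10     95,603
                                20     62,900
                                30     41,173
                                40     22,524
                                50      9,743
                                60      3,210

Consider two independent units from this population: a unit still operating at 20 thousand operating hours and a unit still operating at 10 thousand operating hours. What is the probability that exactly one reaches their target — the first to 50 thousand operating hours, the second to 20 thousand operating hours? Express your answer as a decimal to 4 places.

p₁ = R(50)/R(20) = 9,743/62,900 = 0.154897; p₂ = R(20)/R(10) = 62,900/95,603 = 0.657929.
P(exactly one) = p₁(1−p₂) + (1−p₁)p₂ = 0.052986 + 0.556018 = 0.609004.

0.6090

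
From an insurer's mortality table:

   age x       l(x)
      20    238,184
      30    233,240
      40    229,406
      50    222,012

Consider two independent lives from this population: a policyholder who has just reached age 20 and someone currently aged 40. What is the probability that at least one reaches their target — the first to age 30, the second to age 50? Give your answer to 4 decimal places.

p₁ = l(30)/l(20) = 233,240/238,184 = 0.979243; p₂ = l(50)/l(40) = 222,012/229,406 = 0.967769.
P(at least one) = 1 − (1−p₁)(1−p₂) = 1 − 0.020757 × 0.032231 = 0.999331.

0.9993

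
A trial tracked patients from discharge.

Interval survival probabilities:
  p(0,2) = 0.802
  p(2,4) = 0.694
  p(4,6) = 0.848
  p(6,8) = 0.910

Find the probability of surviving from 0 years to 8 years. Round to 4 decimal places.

The overall survival probability is 0.802 × 0.694 × 0.848 × 0.910.
= 0.429508.

0.4295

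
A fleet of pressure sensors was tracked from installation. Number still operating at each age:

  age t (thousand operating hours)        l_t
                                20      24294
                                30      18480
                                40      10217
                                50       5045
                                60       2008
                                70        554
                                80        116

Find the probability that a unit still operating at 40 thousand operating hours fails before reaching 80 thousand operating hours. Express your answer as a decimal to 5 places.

P(fail before 80 | operational at 40) = 1 − l_80/l_40 = 1 − 116/10217 = (10101)/10217 = 0.988646.

0.98865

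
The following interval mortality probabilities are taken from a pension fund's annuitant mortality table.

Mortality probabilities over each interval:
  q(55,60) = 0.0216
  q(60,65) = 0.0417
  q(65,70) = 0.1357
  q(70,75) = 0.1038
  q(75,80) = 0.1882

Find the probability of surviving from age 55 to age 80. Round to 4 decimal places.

P(survive 55→80) = (1 − 0.0216) × (1 − 0.0417) × (1 − 0.1357) × (1 − 0.1038) × (1 − 0.1882).
= 0.9784 × 0.9583 × 0.8643 × 0.8962 × 0.8118 = 0.589571.

0.5896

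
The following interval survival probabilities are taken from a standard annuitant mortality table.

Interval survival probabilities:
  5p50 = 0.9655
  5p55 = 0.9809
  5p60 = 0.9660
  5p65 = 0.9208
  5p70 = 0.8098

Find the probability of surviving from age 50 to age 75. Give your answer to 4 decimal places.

0.6822

25p50 = 0.9655 × 0.9809 × 0.9660 × 0.9208 × 0.8098.
= 0.682177.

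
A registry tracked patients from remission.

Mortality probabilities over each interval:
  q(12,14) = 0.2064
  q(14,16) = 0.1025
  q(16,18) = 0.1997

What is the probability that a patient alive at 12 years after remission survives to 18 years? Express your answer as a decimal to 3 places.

0.570

Survival from 12 to 18 is the product of surviving each interval: (1 − 0.2064) × (1 − 0.1025) × (1 − 0.1997).
= 0.7936 × 0.8975 × 0.8003 = 0.570018.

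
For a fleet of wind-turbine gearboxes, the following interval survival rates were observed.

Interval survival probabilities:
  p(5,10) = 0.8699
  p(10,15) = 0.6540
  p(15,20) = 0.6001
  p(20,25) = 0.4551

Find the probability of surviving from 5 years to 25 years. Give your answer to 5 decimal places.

0.15537

P(survive 5→25) = 0.8699 × 0.6540 × 0.6001 × 0.4551.
= 0.155374.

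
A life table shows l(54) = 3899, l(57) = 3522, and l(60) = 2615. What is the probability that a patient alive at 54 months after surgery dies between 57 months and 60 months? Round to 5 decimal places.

0.23262

This is the probability of reaching 57 but not 60, conditional on being alive at 54: (l(57) − l(60)) / l(54).
= (3522 − 2615) / 3899 = 907 / 3899 = 0.232624.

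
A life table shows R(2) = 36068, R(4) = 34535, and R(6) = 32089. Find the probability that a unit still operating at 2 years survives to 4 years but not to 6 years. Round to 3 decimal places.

0.068

This is the probability of reaching 4 but not 6, conditional on being operational at 2: (R(4) − R(6)) / R(2).
= (34535 − 32089) / 36068 = 2446 / 36068 = 0.067816.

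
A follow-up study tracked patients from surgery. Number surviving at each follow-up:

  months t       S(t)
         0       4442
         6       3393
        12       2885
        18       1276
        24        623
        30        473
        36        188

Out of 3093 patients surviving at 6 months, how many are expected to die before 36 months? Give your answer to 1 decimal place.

The relevant probability is 1 − 188/3393 = 0.944592.
Expected number = 3093 × 0.944592 = 2921.6.

2921.6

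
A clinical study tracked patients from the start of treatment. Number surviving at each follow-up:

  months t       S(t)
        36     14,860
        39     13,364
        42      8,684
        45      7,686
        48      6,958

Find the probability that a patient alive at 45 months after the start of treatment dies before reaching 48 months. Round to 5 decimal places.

P(die before 48 | alive at 45) = 1 − S(48)/S(45) = 1 − 6,958/7,686 = (728)/7,686 = 0.094718.

0.09472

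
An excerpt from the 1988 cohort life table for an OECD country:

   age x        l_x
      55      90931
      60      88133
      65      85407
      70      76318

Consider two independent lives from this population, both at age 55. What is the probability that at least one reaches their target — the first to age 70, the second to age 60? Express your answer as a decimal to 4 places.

0.9951

p₁ = l_70/l_55 = 76318/90931 = 0.839296; p₂ = l_60/l_55 = 88133/90931 = 0.969229.
P(at least one) = 1 − (1−p₁)(1−p₂) = 1 − 0.160704 × 0.030771 = 0.995055.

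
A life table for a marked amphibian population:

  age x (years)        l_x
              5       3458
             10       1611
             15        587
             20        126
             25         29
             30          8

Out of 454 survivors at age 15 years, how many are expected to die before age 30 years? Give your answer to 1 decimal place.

The relevant probability is 1 − 8/587 = 0.986371.
Expected number = 454 × 0.986371 = 447.8.

447.8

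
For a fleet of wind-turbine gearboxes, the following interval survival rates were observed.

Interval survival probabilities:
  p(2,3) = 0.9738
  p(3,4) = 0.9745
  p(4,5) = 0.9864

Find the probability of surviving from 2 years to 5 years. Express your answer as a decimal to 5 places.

Survival from 2 to 5 is the product of surviving each interval: 0.9738 × 0.9745 × 0.9864.
= 0.936062.

0.93606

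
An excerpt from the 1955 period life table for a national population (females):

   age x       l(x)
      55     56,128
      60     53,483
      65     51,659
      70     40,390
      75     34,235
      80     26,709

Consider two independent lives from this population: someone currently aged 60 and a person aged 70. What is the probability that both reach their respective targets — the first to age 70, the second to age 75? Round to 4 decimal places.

p₁ = l(70)/l(60) = 40,390/53,483 = 0.755193; p₂ = l(75)/l(70) = 34,235/40,390 = 0.847611.
P(both) = p₁ × p₂ = 0.755193 × 0.847611 = 0.640110.

0.6401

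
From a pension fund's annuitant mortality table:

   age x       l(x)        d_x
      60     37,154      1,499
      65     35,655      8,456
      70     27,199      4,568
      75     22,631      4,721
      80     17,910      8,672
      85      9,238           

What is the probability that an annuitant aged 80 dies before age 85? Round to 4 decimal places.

P(die before 85 | alive at 80) = 1 − l(85)/l(80) = 1 − 9,238/17,910 = (8,672)/17,910 = 0.484199.

0.4842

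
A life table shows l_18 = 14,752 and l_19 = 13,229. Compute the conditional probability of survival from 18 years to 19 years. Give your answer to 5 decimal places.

The conditional survival probability is l_19/l_18 = 13,229/14,752 = 0.896760.

0.89676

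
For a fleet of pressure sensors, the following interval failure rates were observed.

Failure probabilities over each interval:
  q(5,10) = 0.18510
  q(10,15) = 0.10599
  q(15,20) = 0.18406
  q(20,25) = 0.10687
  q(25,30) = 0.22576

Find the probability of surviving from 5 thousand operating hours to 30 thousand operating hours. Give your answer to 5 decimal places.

0.41105

Survival from 5 to 30 is the product of surviving each interval: (1 − 0.18510) × (1 − 0.10599) × (1 − 0.18406) × (1 − 0.10687) × (1 − 0.22576).
= 0.81490 × 0.89401 × 0.81594 × 0.89313 × 0.77424 = 0.411051.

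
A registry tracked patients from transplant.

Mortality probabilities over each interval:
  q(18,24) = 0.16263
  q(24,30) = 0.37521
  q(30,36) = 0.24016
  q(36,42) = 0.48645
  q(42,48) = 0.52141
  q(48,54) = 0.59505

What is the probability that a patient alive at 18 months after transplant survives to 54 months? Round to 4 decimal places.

0.0396

Chaining the interval survival probabilities: (1 − 0.16263) × (1 − 0.37521) × (1 − 0.24016) × (1 − 0.48645) × (1 − 0.52141) × (1 − 0.59505).
= 0.83737 × 0.62479 × 0.75984 × 0.51355 × 0.47859 × 0.40495 = 0.039566.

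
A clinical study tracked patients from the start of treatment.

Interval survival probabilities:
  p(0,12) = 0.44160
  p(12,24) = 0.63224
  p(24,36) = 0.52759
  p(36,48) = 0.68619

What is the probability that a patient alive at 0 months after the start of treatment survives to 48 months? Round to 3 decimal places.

0.101

The overall survival probability is 0.44160 × 0.63224 × 0.52759 × 0.68619.
= 0.101077.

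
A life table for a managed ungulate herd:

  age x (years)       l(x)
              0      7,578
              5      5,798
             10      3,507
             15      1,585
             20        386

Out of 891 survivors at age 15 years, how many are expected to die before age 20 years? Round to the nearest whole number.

674

The relevant probability is 1 − 386/1,585 = 0.756467.
Expected number = 891 × 0.756467 = 674.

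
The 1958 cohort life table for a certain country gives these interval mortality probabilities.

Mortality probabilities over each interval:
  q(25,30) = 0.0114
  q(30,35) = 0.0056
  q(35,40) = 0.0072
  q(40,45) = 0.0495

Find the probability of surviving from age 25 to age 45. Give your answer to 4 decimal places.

0.9277

Survival from 25 to 45 is the product of surviving each interval: (1 − 0.0114) × (1 − 0.0056) × (1 − 0.0072) × (1 − 0.0495).
= 0.9886 × 0.9944 × 0.9928 × 0.9505 = 0.927674.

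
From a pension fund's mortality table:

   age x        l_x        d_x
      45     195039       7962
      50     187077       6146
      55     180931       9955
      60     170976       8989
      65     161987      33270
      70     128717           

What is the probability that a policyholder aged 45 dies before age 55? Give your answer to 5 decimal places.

P(die before 55 | alive at 45) = 1 − l_55/l_45 = 1 − 180931/195039 = (14108)/195039 = 0.072334.

0.07233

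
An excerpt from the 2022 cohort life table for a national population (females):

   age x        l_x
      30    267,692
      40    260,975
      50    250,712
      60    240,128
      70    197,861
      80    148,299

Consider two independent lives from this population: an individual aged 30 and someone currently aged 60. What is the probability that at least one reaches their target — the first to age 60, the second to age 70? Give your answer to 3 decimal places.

0.982

p₁ = l_60/l_30 = 240,128/267,692 = 0.897031; p₂ = l_70/l_60 = 197,861/240,128 = 0.823981.
P(at least one) = 1 − (1−p₁)(1−p₂) = 1 − 0.102969 × 0.176019 = 0.981875.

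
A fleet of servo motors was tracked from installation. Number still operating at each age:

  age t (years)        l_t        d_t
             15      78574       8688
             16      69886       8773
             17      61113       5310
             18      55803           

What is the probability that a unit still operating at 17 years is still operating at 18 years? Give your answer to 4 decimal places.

0.9131

The conditional survival probability is l_18/l_17 = 55803/61113 = 0.913112.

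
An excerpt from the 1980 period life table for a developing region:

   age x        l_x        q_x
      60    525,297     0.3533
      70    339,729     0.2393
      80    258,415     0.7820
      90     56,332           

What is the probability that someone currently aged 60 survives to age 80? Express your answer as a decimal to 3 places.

We want 20p60 = l_80/l_60.
The conditional survival probability is l_80/l_60 = 258,415/525,297 = 0.491941.

0.492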